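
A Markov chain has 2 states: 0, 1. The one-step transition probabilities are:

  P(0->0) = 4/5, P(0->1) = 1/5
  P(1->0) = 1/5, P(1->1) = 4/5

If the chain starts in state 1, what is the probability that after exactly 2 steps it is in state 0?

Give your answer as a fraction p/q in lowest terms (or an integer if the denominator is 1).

Answer: 8/25

Derivation:
Computing P^2 by repeated multiplication:
P^1 =
  0: [4/5, 1/5]
  1: [1/5, 4/5]
P^2 =
  0: [17/25, 8/25]
  1: [8/25, 17/25]

(P^2)[1 -> 0] = 8/25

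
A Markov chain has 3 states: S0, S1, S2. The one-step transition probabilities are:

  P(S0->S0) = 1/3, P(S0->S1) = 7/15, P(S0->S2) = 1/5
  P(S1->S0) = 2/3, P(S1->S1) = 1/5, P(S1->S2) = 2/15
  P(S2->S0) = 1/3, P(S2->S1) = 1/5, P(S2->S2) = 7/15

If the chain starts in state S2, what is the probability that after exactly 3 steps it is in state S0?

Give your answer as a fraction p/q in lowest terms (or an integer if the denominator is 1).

Answer: 58/135

Derivation:
Computing P^3 by repeated multiplication:
P^1 =
  S0: [1/3, 7/15, 1/5]
  S1: [2/3, 1/5, 2/15]
  S2: [1/3, 1/5, 7/15]
P^2 =
  S0: [22/45, 13/45, 2/9]
  S1: [2/5, 17/45, 2/9]
  S2: [2/5, 13/45, 14/45]
P^3 =
  S0: [58/135, 223/675, 6/25]
  S1: [62/135, 23/75, 158/675]
  S2: [58/135, 23/75, 178/675]

(P^3)[S2 -> S0] = 58/135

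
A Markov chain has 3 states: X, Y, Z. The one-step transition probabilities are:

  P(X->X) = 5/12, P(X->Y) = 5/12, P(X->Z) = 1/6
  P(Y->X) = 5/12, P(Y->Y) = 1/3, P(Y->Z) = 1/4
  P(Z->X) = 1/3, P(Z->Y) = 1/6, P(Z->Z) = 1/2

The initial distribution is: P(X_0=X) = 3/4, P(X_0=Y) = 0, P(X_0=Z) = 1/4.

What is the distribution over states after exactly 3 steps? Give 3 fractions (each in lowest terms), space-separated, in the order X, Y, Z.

Answer: 2719/6912 1105/3456 661/2304

Derivation:
Propagating the distribution step by step (d_{t+1} = d_t * P):
d_0 = (X=3/4, Y=0, Z=1/4)
  d_1[X] = 3/4*5/12 + 0*5/12 + 1/4*1/3 = 19/48
  d_1[Y] = 3/4*5/12 + 0*1/3 + 1/4*1/6 = 17/48
  d_1[Z] = 3/4*1/6 + 0*1/4 + 1/4*1/2 = 1/4
d_1 = (X=19/48, Y=17/48, Z=1/4)
  d_2[X] = 19/48*5/12 + 17/48*5/12 + 1/4*1/3 = 19/48
  d_2[Y] = 19/48*5/12 + 17/48*1/3 + 1/4*1/6 = 187/576
  d_2[Z] = 19/48*1/6 + 17/48*1/4 + 1/4*1/2 = 161/576
d_2 = (X=19/48, Y=187/576, Z=161/576)
  d_3[X] = 19/48*5/12 + 187/576*5/12 + 161/576*1/3 = 2719/6912
  d_3[Y] = 19/48*5/12 + 187/576*1/3 + 161/576*1/6 = 1105/3456
  d_3[Z] = 19/48*1/6 + 187/576*1/4 + 161/576*1/2 = 661/2304
d_3 = (X=2719/6912, Y=1105/3456, Z=661/2304)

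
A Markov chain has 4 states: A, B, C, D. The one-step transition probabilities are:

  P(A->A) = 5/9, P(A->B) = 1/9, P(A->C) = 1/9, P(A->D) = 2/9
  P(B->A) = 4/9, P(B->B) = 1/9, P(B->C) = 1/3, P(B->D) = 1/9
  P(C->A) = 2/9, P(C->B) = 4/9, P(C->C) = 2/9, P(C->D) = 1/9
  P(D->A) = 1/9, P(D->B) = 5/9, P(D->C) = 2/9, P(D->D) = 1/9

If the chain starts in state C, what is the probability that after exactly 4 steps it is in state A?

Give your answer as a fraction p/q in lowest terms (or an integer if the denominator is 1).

Computing P^4 by repeated multiplication:
P^1 =
  A: [5/9, 1/9, 1/9, 2/9]
  B: [4/9, 1/9, 1/3, 1/9]
  C: [2/9, 4/9, 2/9, 1/9]
  D: [1/9, 5/9, 2/9, 1/9]
P^2 =
  A: [11/27, 20/81, 14/81, 14/81]
  B: [31/81, 22/81, 5/27, 13/81]
  C: [31/81, 19/81, 20/81, 11/81]
  D: [10/27, 19/81, 22/81, 10/81]
P^3 =
  A: [287/729, 179/729, 149/729, 38/243]
  B: [286/729, 178/729, 17/81, 112/729]
  C: [94/243, 185/729, 50/243, 112/729]
  D: [280/729, 187/729, 151/729, 37/243]
P^4 =
  A: [2563/6561, 544/2187, 50/243, 1016/6561]
  B: [2560/6561, 1636/6561, 50/243, 1015/6561]
  C: [854/2187, 1627/6561, 1361/6561, 337/2187]
  D: [2561/6561, 542/2187, 455/2187, 1009/6561]

(P^4)[C -> A] = 854/2187

Answer: 854/2187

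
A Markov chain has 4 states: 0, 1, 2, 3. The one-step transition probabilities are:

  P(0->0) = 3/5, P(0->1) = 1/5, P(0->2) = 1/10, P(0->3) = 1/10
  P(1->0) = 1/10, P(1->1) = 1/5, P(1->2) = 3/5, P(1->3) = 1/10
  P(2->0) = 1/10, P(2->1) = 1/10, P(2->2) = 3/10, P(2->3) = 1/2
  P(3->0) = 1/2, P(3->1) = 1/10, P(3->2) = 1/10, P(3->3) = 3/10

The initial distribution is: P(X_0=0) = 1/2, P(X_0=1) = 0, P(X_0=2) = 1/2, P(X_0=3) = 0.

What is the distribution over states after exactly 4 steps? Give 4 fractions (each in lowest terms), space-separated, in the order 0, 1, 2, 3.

Answer: 7807/20000 387/2500 4417/20000 117/500

Derivation:
Propagating the distribution step by step (d_{t+1} = d_t * P):
d_0 = (0=1/2, 1=0, 2=1/2, 3=0)
  d_1[0] = 1/2*3/5 + 0*1/10 + 1/2*1/10 + 0*1/2 = 7/20
  d_1[1] = 1/2*1/5 + 0*1/5 + 1/2*1/10 + 0*1/10 = 3/20
  d_1[2] = 1/2*1/10 + 0*3/5 + 1/2*3/10 + 0*1/10 = 1/5
  d_1[3] = 1/2*1/10 + 0*1/10 + 1/2*1/2 + 0*3/10 = 3/10
d_1 = (0=7/20, 1=3/20, 2=1/5, 3=3/10)
  d_2[0] = 7/20*3/5 + 3/20*1/10 + 1/5*1/10 + 3/10*1/2 = 79/200
  d_2[1] = 7/20*1/5 + 3/20*1/5 + 1/5*1/10 + 3/10*1/10 = 3/20
  d_2[2] = 7/20*1/10 + 3/20*3/5 + 1/5*3/10 + 3/10*1/10 = 43/200
  d_2[3] = 7/20*1/10 + 3/20*1/10 + 1/5*1/2 + 3/10*3/10 = 6/25
d_2 = (0=79/200, 1=3/20, 2=43/200, 3=6/25)
  d_3[0] = 79/200*3/5 + 3/20*1/10 + 43/200*1/10 + 6/25*1/2 = 787/2000
  d_3[1] = 79/200*1/5 + 3/20*1/5 + 43/200*1/10 + 6/25*1/10 = 309/2000
  d_3[2] = 79/200*1/10 + 3/20*3/5 + 43/200*3/10 + 6/25*1/10 = 109/500
  d_3[3] = 79/200*1/10 + 3/20*1/10 + 43/200*1/2 + 6/25*3/10 = 117/500
d_3 = (0=787/2000, 1=309/2000, 2=109/500, 3=117/500)
  d_4[0] = 787/2000*3/5 + 309/2000*1/10 + 109/500*1/10 + 117/500*1/2 = 7807/20000
  d_4[1] = 787/2000*1/5 + 309/2000*1/5 + 109/500*1/10 + 117/500*1/10 = 387/2500
  d_4[2] = 787/2000*1/10 + 309/2000*3/5 + 109/500*3/10 + 117/500*1/10 = 4417/20000
  d_4[3] = 787/2000*1/10 + 309/2000*1/10 + 109/500*1/2 + 117/500*3/10 = 117/500
d_4 = (0=7807/20000, 1=387/2500, 2=4417/20000, 3=117/500)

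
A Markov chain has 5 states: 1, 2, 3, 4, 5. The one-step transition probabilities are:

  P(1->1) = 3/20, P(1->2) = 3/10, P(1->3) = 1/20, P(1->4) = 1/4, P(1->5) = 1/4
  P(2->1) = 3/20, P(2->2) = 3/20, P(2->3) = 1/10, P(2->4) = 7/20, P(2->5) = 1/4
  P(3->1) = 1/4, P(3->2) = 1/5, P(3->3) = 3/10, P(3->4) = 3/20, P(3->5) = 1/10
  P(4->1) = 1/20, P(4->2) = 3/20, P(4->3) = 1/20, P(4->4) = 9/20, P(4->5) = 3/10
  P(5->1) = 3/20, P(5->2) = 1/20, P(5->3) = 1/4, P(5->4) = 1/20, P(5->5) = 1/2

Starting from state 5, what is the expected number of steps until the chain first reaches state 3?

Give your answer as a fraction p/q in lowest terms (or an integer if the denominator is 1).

Let h_i = expected steps to first reach 3 from state i.
Boundary: h_3 = 0.
First-step equations for the other states:
  h_1 = 1 + 3/20*h_1 + 3/10*h_2 + 1/20*h_3 + 1/4*h_4 + 1/4*h_5
  h_2 = 1 + 3/20*h_1 + 3/20*h_2 + 1/10*h_3 + 7/20*h_4 + 1/4*h_5
  h_4 = 1 + 1/20*h_1 + 3/20*h_2 + 1/20*h_3 + 9/20*h_4 + 3/10*h_5
  h_5 = 1 + 3/20*h_1 + 1/20*h_2 + 1/4*h_3 + 1/20*h_4 + 1/2*h_5

Substituting h_3 = 0 and rearranging gives the linear system (I - Q) h = 1:
  [17/20, -3/10, -1/4, -1/4] . (h_1, h_2, h_4, h_5) = 1
  [-3/20, 17/20, -7/20, -1/4] . (h_1, h_2, h_4, h_5) = 1
  [-1/20, -3/20, 11/20, -3/10] . (h_1, h_2, h_4, h_5) = 1
  [-3/20, -1/20, -1/20, 1/2] . (h_1, h_2, h_4, h_5) = 1

Solving yields:
  h_1 = 2720/347
  h_2 = 2600/347
  h_4 = 2700/347
  h_5 = 2040/347

Starting state is 5, so the expected hitting time is h_5 = 2040/347.

Answer: 2040/347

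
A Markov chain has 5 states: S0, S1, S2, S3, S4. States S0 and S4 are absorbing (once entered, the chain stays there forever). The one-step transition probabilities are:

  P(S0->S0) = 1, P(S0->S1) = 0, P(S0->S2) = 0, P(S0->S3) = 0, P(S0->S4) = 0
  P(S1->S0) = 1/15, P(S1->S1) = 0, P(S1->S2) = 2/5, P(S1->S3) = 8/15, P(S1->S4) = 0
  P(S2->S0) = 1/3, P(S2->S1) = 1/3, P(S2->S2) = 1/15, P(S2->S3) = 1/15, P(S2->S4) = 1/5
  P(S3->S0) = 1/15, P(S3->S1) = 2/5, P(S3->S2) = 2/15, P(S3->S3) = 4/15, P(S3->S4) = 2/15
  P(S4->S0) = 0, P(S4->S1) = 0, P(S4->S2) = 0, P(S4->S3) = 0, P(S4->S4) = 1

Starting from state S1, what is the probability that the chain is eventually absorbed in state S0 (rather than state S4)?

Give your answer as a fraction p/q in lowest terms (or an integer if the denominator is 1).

Let a_i = P(absorbed in S0 | start in state i).
Boundary conditions: a_S0 = 1, a_S4 = 0.
For each transient state i, a_i = sum_j P(i->j) * a_j:
  a_S1 = 1/15*a_S0 + 0*a_S1 + 2/5*a_S2 + 8/15*a_S3 + 0*a_S4
  a_S2 = 1/3*a_S0 + 1/3*a_S1 + 1/15*a_S2 + 1/15*a_S3 + 1/5*a_S4
  a_S3 = 1/15*a_S0 + 2/5*a_S1 + 2/15*a_S2 + 4/15*a_S3 + 2/15*a_S4

Substituting a_S0 = 1 and a_S4 = 0, rearrange to (I - Q) a = r where r[i] = P(i -> S0):
  [1, -2/5, -8/15] . (a_S1, a_S2, a_S3) = 1/15
  [-1/3, 14/15, -1/15] . (a_S1, a_S2, a_S3) = 1/3
  [-2/5, -2/15, 11/15] . (a_S1, a_S2, a_S3) = 1/15

Solving yields:
  a_S1 = 340/581
  a_S2 = 701/1162
  a_S3 = 302/581

Starting state is S1, so the absorption probability is a_S1 = 340/581.

Answer: 340/581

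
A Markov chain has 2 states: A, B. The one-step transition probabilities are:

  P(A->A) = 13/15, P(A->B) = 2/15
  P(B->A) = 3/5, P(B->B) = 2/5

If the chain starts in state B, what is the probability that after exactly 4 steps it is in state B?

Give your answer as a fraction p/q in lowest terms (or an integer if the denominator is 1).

Answer: 1046/5625

Derivation:
Computing P^4 by repeated multiplication:
P^1 =
  A: [13/15, 2/15]
  B: [3/5, 2/5]
P^2 =
  A: [187/225, 38/225]
  B: [19/25, 6/25]
P^3 =
  A: [2773/3375, 602/3375]
  B: [301/375, 74/375]
P^4 =
  A: [41467/50625, 9158/50625]
  B: [4579/5625, 1046/5625]

(P^4)[B -> B] = 1046/5625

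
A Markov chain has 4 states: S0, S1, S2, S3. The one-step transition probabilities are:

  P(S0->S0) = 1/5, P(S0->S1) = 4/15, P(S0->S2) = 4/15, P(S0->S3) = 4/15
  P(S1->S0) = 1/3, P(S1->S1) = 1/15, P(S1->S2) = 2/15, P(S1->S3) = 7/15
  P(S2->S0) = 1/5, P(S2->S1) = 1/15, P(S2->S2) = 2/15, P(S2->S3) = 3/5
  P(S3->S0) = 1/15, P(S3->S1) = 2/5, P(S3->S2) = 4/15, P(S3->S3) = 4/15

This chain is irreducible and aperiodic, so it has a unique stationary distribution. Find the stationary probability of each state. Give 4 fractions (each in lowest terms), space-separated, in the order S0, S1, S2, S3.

Answer: 397/2209 508/2209 460/2209 844/2209

Derivation:
The stationary distribution satisfies pi = pi * P, i.e.:
  pi_S0 = 1/5*pi_S0 + 1/3*pi_S1 + 1/5*pi_S2 + 1/15*pi_S3
  pi_S1 = 4/15*pi_S0 + 1/15*pi_S1 + 1/15*pi_S2 + 2/5*pi_S3
  pi_S2 = 4/15*pi_S0 + 2/15*pi_S1 + 2/15*pi_S2 + 4/15*pi_S3
  pi_S3 = 4/15*pi_S0 + 7/15*pi_S1 + 3/5*pi_S2 + 4/15*pi_S3
with normalization: pi_S0 + pi_S1 + pi_S2 + pi_S3 = 1.

Using the first 3 balance equations plus normalization, the linear system A*pi = b is:
  [-4/5, 1/3, 1/5, 1/15] . pi = 0
  [4/15, -14/15, 1/15, 2/5] . pi = 0
  [4/15, 2/15, -13/15, 4/15] . pi = 0
  [1, 1, 1, 1] . pi = 1

Solving yields:
  pi_S0 = 397/2209
  pi_S1 = 508/2209
  pi_S2 = 460/2209
  pi_S3 = 844/2209

Verification (pi * P):
  397/2209*1/5 + 508/2209*1/3 + 460/2209*1/5 + 844/2209*1/15 = 397/2209 = pi_S0  (ok)
  397/2209*4/15 + 508/2209*1/15 + 460/2209*1/15 + 844/2209*2/5 = 508/2209 = pi_S1  (ok)
  397/2209*4/15 + 508/2209*2/15 + 460/2209*2/15 + 844/2209*4/15 = 460/2209 = pi_S2  (ok)
  397/2209*4/15 + 508/2209*7/15 + 460/2209*3/5 + 844/2209*4/15 = 844/2209 = pi_S3  (ok)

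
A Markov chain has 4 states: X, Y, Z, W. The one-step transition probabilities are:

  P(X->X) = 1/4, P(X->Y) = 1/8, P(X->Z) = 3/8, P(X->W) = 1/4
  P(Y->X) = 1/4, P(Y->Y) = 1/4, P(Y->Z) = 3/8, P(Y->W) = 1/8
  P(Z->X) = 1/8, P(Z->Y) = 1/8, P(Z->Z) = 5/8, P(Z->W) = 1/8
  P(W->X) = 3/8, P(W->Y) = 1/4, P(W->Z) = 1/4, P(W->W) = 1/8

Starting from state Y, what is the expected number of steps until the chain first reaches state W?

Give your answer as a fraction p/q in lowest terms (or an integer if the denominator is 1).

Let h_i = expected steps to first reach W from state i.
Boundary: h_W = 0.
First-step equations for the other states:
  h_X = 1 + 1/4*h_X + 1/8*h_Y + 3/8*h_Z + 1/4*h_W
  h_Y = 1 + 1/4*h_X + 1/4*h_Y + 3/8*h_Z + 1/8*h_W
  h_Z = 1 + 1/8*h_X + 1/8*h_Y + 5/8*h_Z + 1/8*h_W

Substituting h_W = 0 and rearranging gives the linear system (I - Q) h = 1:
  [3/4, -1/8, -3/8] . (h_X, h_Y, h_Z) = 1
  [-1/4, 3/4, -3/8] . (h_X, h_Y, h_Z) = 1
  [-1/8, -1/8, 3/8] . (h_X, h_Y, h_Z) = 1

Solving yields:
  h_X = 112/19
  h_Y = 128/19
  h_Z = 392/57

Starting state is Y, so the expected hitting time is h_Y = 128/19.

Answer: 128/19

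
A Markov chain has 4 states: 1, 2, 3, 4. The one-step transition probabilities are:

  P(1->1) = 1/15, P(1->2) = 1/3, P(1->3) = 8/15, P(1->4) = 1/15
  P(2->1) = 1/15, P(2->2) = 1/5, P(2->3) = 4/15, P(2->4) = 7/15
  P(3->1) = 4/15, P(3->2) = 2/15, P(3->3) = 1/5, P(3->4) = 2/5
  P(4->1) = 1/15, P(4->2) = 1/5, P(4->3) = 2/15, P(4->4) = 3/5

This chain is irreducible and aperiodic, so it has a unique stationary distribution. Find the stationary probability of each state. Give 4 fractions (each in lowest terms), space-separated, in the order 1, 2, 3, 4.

Answer: 160/1449 290/1449 317/1449 682/1449

Derivation:
The stationary distribution satisfies pi = pi * P, i.e.:
  pi_1 = 1/15*pi_1 + 1/15*pi_2 + 4/15*pi_3 + 1/15*pi_4
  pi_2 = 1/3*pi_1 + 1/5*pi_2 + 2/15*pi_3 + 1/5*pi_4
  pi_3 = 8/15*pi_1 + 4/15*pi_2 + 1/5*pi_3 + 2/15*pi_4
  pi_4 = 1/15*pi_1 + 7/15*pi_2 + 2/5*pi_3 + 3/5*pi_4
with normalization: pi_1 + pi_2 + pi_3 + pi_4 = 1.

Using the first 3 balance equations plus normalization, the linear system A*pi = b is:
  [-14/15, 1/15, 4/15, 1/15] . pi = 0
  [1/3, -4/5, 2/15, 1/5] . pi = 0
  [8/15, 4/15, -4/5, 2/15] . pi = 0
  [1, 1, 1, 1] . pi = 1

Solving yields:
  pi_1 = 160/1449
  pi_2 = 290/1449
  pi_3 = 317/1449
  pi_4 = 682/1449

Verification (pi * P):
  160/1449*1/15 + 290/1449*1/15 + 317/1449*4/15 + 682/1449*1/15 = 160/1449 = pi_1  (ok)
  160/1449*1/3 + 290/1449*1/5 + 317/1449*2/15 + 682/1449*1/5 = 290/1449 = pi_2  (ok)
  160/1449*8/15 + 290/1449*4/15 + 317/1449*1/5 + 682/1449*2/15 = 317/1449 = pi_3  (ok)
  160/1449*1/15 + 290/1449*7/15 + 317/1449*2/5 + 682/1449*3/5 = 682/1449 = pi_4  (ok)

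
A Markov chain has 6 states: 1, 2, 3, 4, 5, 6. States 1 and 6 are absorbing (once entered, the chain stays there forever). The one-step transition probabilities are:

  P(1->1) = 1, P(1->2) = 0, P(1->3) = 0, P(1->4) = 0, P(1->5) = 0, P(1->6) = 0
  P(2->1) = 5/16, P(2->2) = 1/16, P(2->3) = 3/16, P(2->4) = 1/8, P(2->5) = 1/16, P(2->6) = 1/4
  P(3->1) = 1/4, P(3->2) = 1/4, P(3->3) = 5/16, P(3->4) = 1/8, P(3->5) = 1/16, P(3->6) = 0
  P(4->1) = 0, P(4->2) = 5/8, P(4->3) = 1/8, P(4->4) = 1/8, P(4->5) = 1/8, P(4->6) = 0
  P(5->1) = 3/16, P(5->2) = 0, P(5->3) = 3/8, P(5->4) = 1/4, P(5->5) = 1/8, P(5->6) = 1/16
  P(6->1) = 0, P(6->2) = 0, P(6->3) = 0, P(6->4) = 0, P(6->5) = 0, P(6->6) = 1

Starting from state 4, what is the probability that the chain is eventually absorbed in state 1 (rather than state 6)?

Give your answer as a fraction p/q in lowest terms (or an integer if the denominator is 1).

Answer: 3493/5254

Derivation:
Let a_i = P(absorbed in 1 | start in state i).
Boundary conditions: a_1 = 1, a_6 = 0.
For each transient state i, a_i = sum_j P(i->j) * a_j:
  a_2 = 5/16*a_1 + 1/16*a_2 + 3/16*a_3 + 1/8*a_4 + 1/16*a_5 + 1/4*a_6
  a_3 = 1/4*a_1 + 1/4*a_2 + 5/16*a_3 + 1/8*a_4 + 1/16*a_5 + 0*a_6
  a_4 = 0*a_1 + 5/8*a_2 + 1/8*a_3 + 1/8*a_4 + 1/8*a_5 + 0*a_6
  a_5 = 3/16*a_1 + 0*a_2 + 3/8*a_3 + 1/4*a_4 + 1/8*a_5 + 1/16*a_6

Substituting a_1 = 1 and a_6 = 0, rearrange to (I - Q) a = r where r[i] = P(i -> 1):
  [15/16, -3/16, -1/8, -1/16] . (a_2, a_3, a_4, a_5) = 5/16
  [-1/4, 11/16, -1/8, -1/16] . (a_2, a_3, a_4, a_5) = 1/4
  [-5/8, -1/8, 7/8, -1/8] . (a_2, a_3, a_4, a_5) = 0
  [0, -3/8, -1/4, 7/8] . (a_2, a_3, a_4, a_5) = 3/16

Solving yields:
  a_2 = 3295/5254
  a_3 = 8193/10508
  a_4 = 3493/5254
  a_5 = 7759/10508

Starting state is 4, so the absorption probability is a_4 = 3493/5254.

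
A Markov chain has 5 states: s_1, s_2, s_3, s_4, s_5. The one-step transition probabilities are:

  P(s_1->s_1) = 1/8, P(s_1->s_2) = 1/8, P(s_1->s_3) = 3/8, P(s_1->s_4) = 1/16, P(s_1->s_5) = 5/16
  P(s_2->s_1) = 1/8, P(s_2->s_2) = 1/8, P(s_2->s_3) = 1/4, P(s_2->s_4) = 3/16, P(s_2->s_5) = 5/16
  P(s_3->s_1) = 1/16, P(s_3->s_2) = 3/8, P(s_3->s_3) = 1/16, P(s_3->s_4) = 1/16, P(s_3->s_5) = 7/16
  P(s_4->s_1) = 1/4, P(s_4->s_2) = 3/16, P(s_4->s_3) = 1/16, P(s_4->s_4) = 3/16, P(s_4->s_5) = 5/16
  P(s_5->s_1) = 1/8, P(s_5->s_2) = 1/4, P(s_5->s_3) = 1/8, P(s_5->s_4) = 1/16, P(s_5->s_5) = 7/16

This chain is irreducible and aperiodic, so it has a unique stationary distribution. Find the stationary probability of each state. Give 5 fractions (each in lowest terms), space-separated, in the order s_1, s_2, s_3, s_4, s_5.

Answer: 736/5777 2553/11554 968/5777 595/5777 4403/11554

Derivation:
The stationary distribution satisfies pi = pi * P, i.e.:
  pi_s_1 = 1/8*pi_s_1 + 1/8*pi_s_2 + 1/16*pi_s_3 + 1/4*pi_s_4 + 1/8*pi_s_5
  pi_s_2 = 1/8*pi_s_1 + 1/8*pi_s_2 + 3/8*pi_s_3 + 3/16*pi_s_4 + 1/4*pi_s_5
  pi_s_3 = 3/8*pi_s_1 + 1/4*pi_s_2 + 1/16*pi_s_3 + 1/16*pi_s_4 + 1/8*pi_s_5
  pi_s_4 = 1/16*pi_s_1 + 3/16*pi_s_2 + 1/16*pi_s_3 + 3/16*pi_s_4 + 1/16*pi_s_5
  pi_s_5 = 5/16*pi_s_1 + 5/16*pi_s_2 + 7/16*pi_s_3 + 5/16*pi_s_4 + 7/16*pi_s_5
with normalization: pi_s_1 + pi_s_2 + pi_s_3 + pi_s_4 + pi_s_5 = 1.

Using the first 4 balance equations plus normalization, the linear system A*pi = b is:
  [-7/8, 1/8, 1/16, 1/4, 1/8] . pi = 0
  [1/8, -7/8, 3/8, 3/16, 1/4] . pi = 0
  [3/8, 1/4, -15/16, 1/16, 1/8] . pi = 0
  [1/16, 3/16, 1/16, -13/16, 1/16] . pi = 0
  [1, 1, 1, 1, 1] . pi = 1

Solving yields:
  pi_s_1 = 736/5777
  pi_s_2 = 2553/11554
  pi_s_3 = 968/5777
  pi_s_4 = 595/5777
  pi_s_5 = 4403/11554

Verification (pi * P):
  736/5777*1/8 + 2553/11554*1/8 + 968/5777*1/16 + 595/5777*1/4 + 4403/11554*1/8 = 736/5777 = pi_s_1  (ok)
  736/5777*1/8 + 2553/11554*1/8 + 968/5777*3/8 + 595/5777*3/16 + 4403/11554*1/4 = 2553/11554 = pi_s_2  (ok)
  736/5777*3/8 + 2553/11554*1/4 + 968/5777*1/16 + 595/5777*1/16 + 4403/11554*1/8 = 968/5777 = pi_s_3  (ok)
  736/5777*1/16 + 2553/11554*3/16 + 968/5777*1/16 + 595/5777*3/16 + 4403/11554*1/16 = 595/5777 = pi_s_4  (ok)
  736/5777*5/16 + 2553/11554*5/16 + 968/5777*7/16 + 595/5777*5/16 + 4403/11554*7/16 = 4403/11554 = pi_s_5  (ok)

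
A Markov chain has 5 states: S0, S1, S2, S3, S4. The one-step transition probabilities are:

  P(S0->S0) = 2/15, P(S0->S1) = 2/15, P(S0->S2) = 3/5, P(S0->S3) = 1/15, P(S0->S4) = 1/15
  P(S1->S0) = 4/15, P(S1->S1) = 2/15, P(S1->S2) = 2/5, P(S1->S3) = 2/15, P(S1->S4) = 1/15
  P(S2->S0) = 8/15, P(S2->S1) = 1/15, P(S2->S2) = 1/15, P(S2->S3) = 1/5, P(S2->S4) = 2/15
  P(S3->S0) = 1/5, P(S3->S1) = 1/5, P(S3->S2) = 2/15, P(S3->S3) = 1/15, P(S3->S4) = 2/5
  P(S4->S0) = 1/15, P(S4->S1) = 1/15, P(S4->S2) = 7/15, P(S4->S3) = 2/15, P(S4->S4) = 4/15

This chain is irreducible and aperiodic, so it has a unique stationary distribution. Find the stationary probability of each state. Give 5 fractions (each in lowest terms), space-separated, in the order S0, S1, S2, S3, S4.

Answer: 5773/20987 6886/62961 20389/62961 8062/62961 3435/20987

Derivation:
The stationary distribution satisfies pi = pi * P, i.e.:
  pi_S0 = 2/15*pi_S0 + 4/15*pi_S1 + 8/15*pi_S2 + 1/5*pi_S3 + 1/15*pi_S4
  pi_S1 = 2/15*pi_S0 + 2/15*pi_S1 + 1/15*pi_S2 + 1/5*pi_S3 + 1/15*pi_S4
  pi_S2 = 3/5*pi_S0 + 2/5*pi_S1 + 1/15*pi_S2 + 2/15*pi_S3 + 7/15*pi_S4
  pi_S3 = 1/15*pi_S0 + 2/15*pi_S1 + 1/5*pi_S2 + 1/15*pi_S3 + 2/15*pi_S4
  pi_S4 = 1/15*pi_S0 + 1/15*pi_S1 + 2/15*pi_S2 + 2/5*pi_S3 + 4/15*pi_S4
with normalization: pi_S0 + pi_S1 + pi_S2 + pi_S3 + pi_S4 = 1.

Using the first 4 balance equations plus normalization, the linear system A*pi = b is:
  [-13/15, 4/15, 8/15, 1/5, 1/15] . pi = 0
  [2/15, -13/15, 1/15, 1/5, 1/15] . pi = 0
  [3/5, 2/5, -14/15, 2/15, 7/15] . pi = 0
  [1/15, 2/15, 1/5, -14/15, 2/15] . pi = 0
  [1, 1, 1, 1, 1] . pi = 1

Solving yields:
  pi_S0 = 5773/20987
  pi_S1 = 6886/62961
  pi_S2 = 20389/62961
  pi_S3 = 8062/62961
  pi_S4 = 3435/20987

Verification (pi * P):
  5773/20987*2/15 + 6886/62961*4/15 + 20389/62961*8/15 + 8062/62961*1/5 + 3435/20987*1/15 = 5773/20987 = pi_S0  (ok)
  5773/20987*2/15 + 6886/62961*2/15 + 20389/62961*1/15 + 8062/62961*1/5 + 3435/20987*1/15 = 6886/62961 = pi_S1  (ok)
  5773/20987*3/5 + 6886/62961*2/5 + 20389/62961*1/15 + 8062/62961*2/15 + 3435/20987*7/15 = 20389/62961 = pi_S2  (ok)
  5773/20987*1/15 + 6886/62961*2/15 + 20389/62961*1/5 + 8062/62961*1/15 + 3435/20987*2/15 = 8062/62961 = pi_S3  (ok)
  5773/20987*1/15 + 6886/62961*1/15 + 20389/62961*2/15 + 8062/62961*2/5 + 3435/20987*4/15 = 3435/20987 = pi_S4  (ok)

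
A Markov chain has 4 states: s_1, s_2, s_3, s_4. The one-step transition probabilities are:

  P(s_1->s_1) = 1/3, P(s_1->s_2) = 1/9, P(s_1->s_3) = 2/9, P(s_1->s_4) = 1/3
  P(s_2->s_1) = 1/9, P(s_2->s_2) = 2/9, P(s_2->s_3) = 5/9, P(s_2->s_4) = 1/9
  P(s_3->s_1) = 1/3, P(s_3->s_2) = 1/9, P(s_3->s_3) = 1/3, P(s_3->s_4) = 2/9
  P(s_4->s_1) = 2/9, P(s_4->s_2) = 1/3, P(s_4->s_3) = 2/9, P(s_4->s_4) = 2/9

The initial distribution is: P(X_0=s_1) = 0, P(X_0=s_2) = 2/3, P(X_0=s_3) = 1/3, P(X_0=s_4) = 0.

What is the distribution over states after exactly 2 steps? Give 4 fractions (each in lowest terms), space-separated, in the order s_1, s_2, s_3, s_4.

Answer: 67/243 40/243 82/243 2/9

Derivation:
Propagating the distribution step by step (d_{t+1} = d_t * P):
d_0 = (s_1=0, s_2=2/3, s_3=1/3, s_4=0)
  d_1[s_1] = 0*1/3 + 2/3*1/9 + 1/3*1/3 + 0*2/9 = 5/27
  d_1[s_2] = 0*1/9 + 2/3*2/9 + 1/3*1/9 + 0*1/3 = 5/27
  d_1[s_3] = 0*2/9 + 2/3*5/9 + 1/3*1/3 + 0*2/9 = 13/27
  d_1[s_4] = 0*1/3 + 2/3*1/9 + 1/3*2/9 + 0*2/9 = 4/27
d_1 = (s_1=5/27, s_2=5/27, s_3=13/27, s_4=4/27)
  d_2[s_1] = 5/27*1/3 + 5/27*1/9 + 13/27*1/3 + 4/27*2/9 = 67/243
  d_2[s_2] = 5/27*1/9 + 5/27*2/9 + 13/27*1/9 + 4/27*1/3 = 40/243
  d_2[s_3] = 5/27*2/9 + 5/27*5/9 + 13/27*1/3 + 4/27*2/9 = 82/243
  d_2[s_4] = 5/27*1/3 + 5/27*1/9 + 13/27*2/9 + 4/27*2/9 = 2/9
d_2 = (s_1=67/243, s_2=40/243, s_3=82/243, s_4=2/9)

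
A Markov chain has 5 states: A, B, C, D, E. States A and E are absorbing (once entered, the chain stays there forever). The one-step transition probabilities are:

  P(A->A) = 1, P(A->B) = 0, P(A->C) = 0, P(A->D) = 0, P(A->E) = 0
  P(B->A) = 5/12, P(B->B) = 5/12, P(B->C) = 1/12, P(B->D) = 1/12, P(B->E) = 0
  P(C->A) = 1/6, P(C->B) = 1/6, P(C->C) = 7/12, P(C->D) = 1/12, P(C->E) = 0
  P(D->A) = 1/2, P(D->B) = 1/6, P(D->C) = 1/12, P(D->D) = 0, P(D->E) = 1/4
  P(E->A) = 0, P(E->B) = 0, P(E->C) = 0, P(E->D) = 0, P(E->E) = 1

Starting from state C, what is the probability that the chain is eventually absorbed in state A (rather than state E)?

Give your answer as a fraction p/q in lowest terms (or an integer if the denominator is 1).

Answer: 116/125

Derivation:
Let a_i = P(absorbed in A | start in state i).
Boundary conditions: a_A = 1, a_E = 0.
For each transient state i, a_i = sum_j P(i->j) * a_j:
  a_B = 5/12*a_A + 5/12*a_B + 1/12*a_C + 1/12*a_D + 0*a_E
  a_C = 1/6*a_A + 1/6*a_B + 7/12*a_C + 1/12*a_D + 0*a_E
  a_D = 1/2*a_A + 1/6*a_B + 1/12*a_C + 0*a_D + 1/4*a_E

Substituting a_A = 1 and a_E = 0, rearrange to (I - Q) a = r where r[i] = P(i -> A):
  [7/12, -1/12, -1/12] . (a_B, a_C, a_D) = 5/12
  [-1/6, 5/12, -1/12] . (a_B, a_C, a_D) = 1/6
  [-1/6, -1/12, 1] . (a_B, a_C, a_D) = 1/2

Solving yields:
  a_B = 119/125
  a_C = 116/125
  a_D = 92/125

Starting state is C, so the absorption probability is a_C = 116/125.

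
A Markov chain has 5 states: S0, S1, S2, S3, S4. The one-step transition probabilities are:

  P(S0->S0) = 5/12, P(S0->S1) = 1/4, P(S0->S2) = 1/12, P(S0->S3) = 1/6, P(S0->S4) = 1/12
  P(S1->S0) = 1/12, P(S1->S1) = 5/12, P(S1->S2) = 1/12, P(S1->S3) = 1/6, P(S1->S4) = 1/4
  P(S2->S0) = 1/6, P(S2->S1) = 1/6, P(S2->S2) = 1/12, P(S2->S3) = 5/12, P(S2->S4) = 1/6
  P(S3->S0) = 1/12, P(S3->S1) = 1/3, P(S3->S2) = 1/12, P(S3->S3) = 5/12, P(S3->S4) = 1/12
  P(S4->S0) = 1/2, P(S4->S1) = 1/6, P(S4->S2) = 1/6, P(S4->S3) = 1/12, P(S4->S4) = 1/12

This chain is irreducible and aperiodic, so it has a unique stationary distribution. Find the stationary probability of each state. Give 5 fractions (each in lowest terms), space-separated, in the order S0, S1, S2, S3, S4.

Answer: 985/4374 1313/4374 208/2187 521/2187 103/729

Derivation:
The stationary distribution satisfies pi = pi * P, i.e.:
  pi_S0 = 5/12*pi_S0 + 1/12*pi_S1 + 1/6*pi_S2 + 1/12*pi_S3 + 1/2*pi_S4
  pi_S1 = 1/4*pi_S0 + 5/12*pi_S1 + 1/6*pi_S2 + 1/3*pi_S3 + 1/6*pi_S4
  pi_S2 = 1/12*pi_S0 + 1/12*pi_S1 + 1/12*pi_S2 + 1/12*pi_S3 + 1/6*pi_S4
  pi_S3 = 1/6*pi_S0 + 1/6*pi_S1 + 5/12*pi_S2 + 5/12*pi_S3 + 1/12*pi_S4
  pi_S4 = 1/12*pi_S0 + 1/4*pi_S1 + 1/6*pi_S2 + 1/12*pi_S3 + 1/12*pi_S4
with normalization: pi_S0 + pi_S1 + pi_S2 + pi_S3 + pi_S4 = 1.

Using the first 4 balance equations plus normalization, the linear system A*pi = b is:
  [-7/12, 1/12, 1/6, 1/12, 1/2] . pi = 0
  [1/4, -7/12, 1/6, 1/3, 1/6] . pi = 0
  [1/12, 1/12, -11/12, 1/12, 1/6] . pi = 0
  [1/6, 1/6, 5/12, -7/12, 1/12] . pi = 0
  [1, 1, 1, 1, 1] . pi = 1

Solving yields:
  pi_S0 = 985/4374
  pi_S1 = 1313/4374
  pi_S2 = 208/2187
  pi_S3 = 521/2187
  pi_S4 = 103/729

Verification (pi * P):
  985/4374*5/12 + 1313/4374*1/12 + 208/2187*1/6 + 521/2187*1/12 + 103/729*1/2 = 985/4374 = pi_S0  (ok)
  985/4374*1/4 + 1313/4374*5/12 + 208/2187*1/6 + 521/2187*1/3 + 103/729*1/6 = 1313/4374 = pi_S1  (ok)
  985/4374*1/12 + 1313/4374*1/12 + 208/2187*1/12 + 521/2187*1/12 + 103/729*1/6 = 208/2187 = pi_S2  (ok)
  985/4374*1/6 + 1313/4374*1/6 + 208/2187*5/12 + 521/2187*5/12 + 103/729*1/12 = 521/2187 = pi_S3  (ok)
  985/4374*1/12 + 1313/4374*1/4 + 208/2187*1/6 + 521/2187*1/12 + 103/729*1/12 = 103/729 = pi_S4  (ok)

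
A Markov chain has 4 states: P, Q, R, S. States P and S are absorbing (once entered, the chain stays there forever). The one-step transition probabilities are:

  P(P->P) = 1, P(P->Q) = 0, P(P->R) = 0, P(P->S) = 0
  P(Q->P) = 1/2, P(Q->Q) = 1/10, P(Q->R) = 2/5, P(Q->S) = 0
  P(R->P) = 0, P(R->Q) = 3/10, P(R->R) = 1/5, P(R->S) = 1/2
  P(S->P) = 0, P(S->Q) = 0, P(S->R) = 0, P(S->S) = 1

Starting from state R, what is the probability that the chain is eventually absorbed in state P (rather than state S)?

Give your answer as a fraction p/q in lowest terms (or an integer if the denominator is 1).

Answer: 1/4

Derivation:
Let a_i = P(absorbed in P | start in state i).
Boundary conditions: a_P = 1, a_S = 0.
For each transient state i, a_i = sum_j P(i->j) * a_j:
  a_Q = 1/2*a_P + 1/10*a_Q + 2/5*a_R + 0*a_S
  a_R = 0*a_P + 3/10*a_Q + 1/5*a_R + 1/2*a_S

Substituting a_P = 1 and a_S = 0, rearrange to (I - Q) a = r where r[i] = P(i -> P):
  [9/10, -2/5] . (a_Q, a_R) = 1/2
  [-3/10, 4/5] . (a_Q, a_R) = 0

Solving yields:
  a_Q = 2/3
  a_R = 1/4

Starting state is R, so the absorption probability is a_R = 1/4.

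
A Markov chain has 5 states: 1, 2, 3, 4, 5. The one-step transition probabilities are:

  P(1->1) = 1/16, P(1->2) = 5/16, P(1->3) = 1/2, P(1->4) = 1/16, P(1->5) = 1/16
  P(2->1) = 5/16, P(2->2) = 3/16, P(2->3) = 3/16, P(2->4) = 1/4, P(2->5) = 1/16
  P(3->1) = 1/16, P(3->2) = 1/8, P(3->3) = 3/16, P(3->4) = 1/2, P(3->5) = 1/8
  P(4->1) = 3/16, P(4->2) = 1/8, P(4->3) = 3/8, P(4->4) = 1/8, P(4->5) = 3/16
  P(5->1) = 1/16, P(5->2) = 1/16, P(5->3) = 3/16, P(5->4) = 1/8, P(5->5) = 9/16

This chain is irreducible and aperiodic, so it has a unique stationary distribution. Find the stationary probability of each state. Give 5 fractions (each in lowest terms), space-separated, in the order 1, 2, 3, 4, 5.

Answer: 99/772 223/1544 105/386 183/772 337/1544

Derivation:
The stationary distribution satisfies pi = pi * P, i.e.:
  pi_1 = 1/16*pi_1 + 5/16*pi_2 + 1/16*pi_3 + 3/16*pi_4 + 1/16*pi_5
  pi_2 = 5/16*pi_1 + 3/16*pi_2 + 1/8*pi_3 + 1/8*pi_4 + 1/16*pi_5
  pi_3 = 1/2*pi_1 + 3/16*pi_2 + 3/16*pi_3 + 3/8*pi_4 + 3/16*pi_5
  pi_4 = 1/16*pi_1 + 1/4*pi_2 + 1/2*pi_3 + 1/8*pi_4 + 1/8*pi_5
  pi_5 = 1/16*pi_1 + 1/16*pi_2 + 1/8*pi_3 + 3/16*pi_4 + 9/16*pi_5
with normalization: pi_1 + pi_2 + pi_3 + pi_4 + pi_5 = 1.

Using the first 4 balance equations plus normalization, the linear system A*pi = b is:
  [-15/16, 5/16, 1/16, 3/16, 1/16] . pi = 0
  [5/16, -13/16, 1/8, 1/8, 1/16] . pi = 0
  [1/2, 3/16, -13/16, 3/8, 3/16] . pi = 0
  [1/16, 1/4, 1/2, -7/8, 1/8] . pi = 0
  [1, 1, 1, 1, 1] . pi = 1

Solving yields:
  pi_1 = 99/772
  pi_2 = 223/1544
  pi_3 = 105/386
  pi_4 = 183/772
  pi_5 = 337/1544

Verification (pi * P):
  99/772*1/16 + 223/1544*5/16 + 105/386*1/16 + 183/772*3/16 + 337/1544*1/16 = 99/772 = pi_1  (ok)
  99/772*5/16 + 223/1544*3/16 + 105/386*1/8 + 183/772*1/8 + 337/1544*1/16 = 223/1544 = pi_2  (ok)
  99/772*1/2 + 223/1544*3/16 + 105/386*3/16 + 183/772*3/8 + 337/1544*3/16 = 105/386 = pi_3  (ok)
  99/772*1/16 + 223/1544*1/4 + 105/386*1/2 + 183/772*1/8 + 337/1544*1/8 = 183/772 = pi_4  (ok)
  99/772*1/16 + 223/1544*1/16 + 105/386*1/8 + 183/772*3/16 + 337/1544*9/16 = 337/1544 = pi_5  (ok)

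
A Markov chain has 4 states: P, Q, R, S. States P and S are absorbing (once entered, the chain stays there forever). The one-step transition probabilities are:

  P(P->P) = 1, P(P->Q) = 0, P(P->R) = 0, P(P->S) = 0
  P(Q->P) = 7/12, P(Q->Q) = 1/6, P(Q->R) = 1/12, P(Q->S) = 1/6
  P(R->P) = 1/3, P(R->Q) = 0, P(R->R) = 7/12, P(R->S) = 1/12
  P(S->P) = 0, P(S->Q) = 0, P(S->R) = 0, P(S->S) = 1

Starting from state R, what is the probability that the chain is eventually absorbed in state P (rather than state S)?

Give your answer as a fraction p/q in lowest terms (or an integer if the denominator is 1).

Let a_i = P(absorbed in P | start in state i).
Boundary conditions: a_P = 1, a_S = 0.
For each transient state i, a_i = sum_j P(i->j) * a_j:
  a_Q = 7/12*a_P + 1/6*a_Q + 1/12*a_R + 1/6*a_S
  a_R = 1/3*a_P + 0*a_Q + 7/12*a_R + 1/12*a_S

Substituting a_P = 1 and a_S = 0, rearrange to (I - Q) a = r where r[i] = P(i -> P):
  [5/6, -1/12] . (a_Q, a_R) = 7/12
  [0, 5/12] . (a_Q, a_R) = 1/3

Solving yields:
  a_Q = 39/50
  a_R = 4/5

Starting state is R, so the absorption probability is a_R = 4/5.

Answer: 4/5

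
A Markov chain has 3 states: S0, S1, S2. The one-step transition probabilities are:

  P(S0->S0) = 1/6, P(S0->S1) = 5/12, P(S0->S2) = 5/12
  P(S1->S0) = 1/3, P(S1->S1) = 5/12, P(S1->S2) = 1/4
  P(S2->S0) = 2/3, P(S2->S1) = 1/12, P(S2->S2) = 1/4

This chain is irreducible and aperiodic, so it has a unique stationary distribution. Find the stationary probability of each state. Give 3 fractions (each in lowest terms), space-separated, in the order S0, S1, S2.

Answer: 3/8 5/16 5/16

Derivation:
The stationary distribution satisfies pi = pi * P, i.e.:
  pi_S0 = 1/6*pi_S0 + 1/3*pi_S1 + 2/3*pi_S2
  pi_S1 = 5/12*pi_S0 + 5/12*pi_S1 + 1/12*pi_S2
  pi_S2 = 5/12*pi_S0 + 1/4*pi_S1 + 1/4*pi_S2
with normalization: pi_S0 + pi_S1 + pi_S2 = 1.

Using the first 2 balance equations plus normalization, the linear system A*pi = b is:
  [-5/6, 1/3, 2/3] . pi = 0
  [5/12, -7/12, 1/12] . pi = 0
  [1, 1, 1] . pi = 1

Solving yields:
  pi_S0 = 3/8
  pi_S1 = 5/16
  pi_S2 = 5/16

Verification (pi * P):
  3/8*1/6 + 5/16*1/3 + 5/16*2/3 = 3/8 = pi_S0  (ok)
  3/8*5/12 + 5/16*5/12 + 5/16*1/12 = 5/16 = pi_S1  (ok)
  3/8*5/12 + 5/16*1/4 + 5/16*1/4 = 5/16 = pi_S2  (ok)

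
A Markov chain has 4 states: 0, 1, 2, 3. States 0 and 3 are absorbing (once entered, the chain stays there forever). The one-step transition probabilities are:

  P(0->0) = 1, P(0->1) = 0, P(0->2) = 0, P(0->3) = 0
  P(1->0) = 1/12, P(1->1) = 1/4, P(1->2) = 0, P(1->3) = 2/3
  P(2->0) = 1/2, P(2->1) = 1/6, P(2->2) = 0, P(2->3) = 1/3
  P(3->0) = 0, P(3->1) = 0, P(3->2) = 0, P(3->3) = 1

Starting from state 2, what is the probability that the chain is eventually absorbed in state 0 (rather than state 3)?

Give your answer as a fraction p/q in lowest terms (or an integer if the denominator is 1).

Let a_i = P(absorbed in 0 | start in state i).
Boundary conditions: a_0 = 1, a_3 = 0.
For each transient state i, a_i = sum_j P(i->j) * a_j:
  a_1 = 1/12*a_0 + 1/4*a_1 + 0*a_2 + 2/3*a_3
  a_2 = 1/2*a_0 + 1/6*a_1 + 0*a_2 + 1/3*a_3

Substituting a_0 = 1 and a_3 = 0, rearrange to (I - Q) a = r where r[i] = P(i -> 0):
  [3/4, 0] . (a_1, a_2) = 1/12
  [-1/6, 1] . (a_1, a_2) = 1/2

Solving yields:
  a_1 = 1/9
  a_2 = 14/27

Starting state is 2, so the absorption probability is a_2 = 14/27.

Answer: 14/27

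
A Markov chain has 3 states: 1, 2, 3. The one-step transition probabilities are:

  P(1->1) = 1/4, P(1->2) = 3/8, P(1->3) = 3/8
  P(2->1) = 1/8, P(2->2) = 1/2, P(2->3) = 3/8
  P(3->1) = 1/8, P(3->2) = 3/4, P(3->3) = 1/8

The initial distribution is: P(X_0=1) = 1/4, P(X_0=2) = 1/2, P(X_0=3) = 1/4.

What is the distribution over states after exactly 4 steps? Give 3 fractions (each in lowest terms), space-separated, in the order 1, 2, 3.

Answer: 2341/16384 9131/16384 307/1024

Derivation:
Propagating the distribution step by step (d_{t+1} = d_t * P):
d_0 = (1=1/4, 2=1/2, 3=1/4)
  d_1[1] = 1/4*1/4 + 1/2*1/8 + 1/4*1/8 = 5/32
  d_1[2] = 1/4*3/8 + 1/2*1/2 + 1/4*3/4 = 17/32
  d_1[3] = 1/4*3/8 + 1/2*3/8 + 1/4*1/8 = 5/16
d_1 = (1=5/32, 2=17/32, 3=5/16)
  d_2[1] = 5/32*1/4 + 17/32*1/8 + 5/16*1/8 = 37/256
  d_2[2] = 5/32*3/8 + 17/32*1/2 + 5/16*3/4 = 143/256
  d_2[3] = 5/32*3/8 + 17/32*3/8 + 5/16*1/8 = 19/64
d_2 = (1=37/256, 2=143/256, 3=19/64)
  d_3[1] = 37/256*1/4 + 143/256*1/8 + 19/64*1/8 = 293/2048
  d_3[2] = 37/256*3/8 + 143/256*1/2 + 19/64*3/4 = 1139/2048
  d_3[3] = 37/256*3/8 + 143/256*3/8 + 19/64*1/8 = 77/256
d_3 = (1=293/2048, 2=1139/2048, 3=77/256)
  d_4[1] = 293/2048*1/4 + 1139/2048*1/8 + 77/256*1/8 = 2341/16384
  d_4[2] = 293/2048*3/8 + 1139/2048*1/2 + 77/256*3/4 = 9131/16384
  d_4[3] = 293/2048*3/8 + 1139/2048*3/8 + 77/256*1/8 = 307/1024
d_4 = (1=2341/16384, 2=9131/16384, 3=307/1024)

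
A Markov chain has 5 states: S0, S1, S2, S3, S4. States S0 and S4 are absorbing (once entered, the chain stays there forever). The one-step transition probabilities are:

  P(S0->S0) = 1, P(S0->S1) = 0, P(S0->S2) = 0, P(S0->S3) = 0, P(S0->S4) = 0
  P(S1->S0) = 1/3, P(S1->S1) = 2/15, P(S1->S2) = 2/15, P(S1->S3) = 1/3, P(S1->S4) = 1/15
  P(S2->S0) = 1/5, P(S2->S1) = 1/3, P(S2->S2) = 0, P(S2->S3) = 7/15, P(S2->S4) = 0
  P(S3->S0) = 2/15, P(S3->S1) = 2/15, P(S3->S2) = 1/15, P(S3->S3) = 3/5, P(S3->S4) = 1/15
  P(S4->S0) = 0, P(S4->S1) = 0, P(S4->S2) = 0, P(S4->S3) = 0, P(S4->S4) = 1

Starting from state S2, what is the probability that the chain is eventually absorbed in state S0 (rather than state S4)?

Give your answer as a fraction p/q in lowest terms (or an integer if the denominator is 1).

Let a_i = P(absorbed in S0 | start in state i).
Boundary conditions: a_S0 = 1, a_S4 = 0.
For each transient state i, a_i = sum_j P(i->j) * a_j:
  a_S1 = 1/3*a_S0 + 2/15*a_S1 + 2/15*a_S2 + 1/3*a_S3 + 1/15*a_S4
  a_S2 = 1/5*a_S0 + 1/3*a_S1 + 0*a_S2 + 7/15*a_S3 + 0*a_S4
  a_S3 = 2/15*a_S0 + 2/15*a_S1 + 1/15*a_S2 + 3/5*a_S3 + 1/15*a_S4

Substituting a_S0 = 1 and a_S4 = 0, rearrange to (I - Q) a = r where r[i] = P(i -> S0):
  [13/15, -2/15, -1/3] . (a_S1, a_S2, a_S3) = 1/3
  [-1/3, 1, -7/15] . (a_S1, a_S2, a_S3) = 1/5
  [-2/15, -1/15, 2/5] . (a_S1, a_S2, a_S3) = 2/15

Solving yields:
  a_S1 = 161/204
  a_S2 = 41/51
  a_S3 = 149/204

Starting state is S2, so the absorption probability is a_S2 = 41/51.

Answer: 41/51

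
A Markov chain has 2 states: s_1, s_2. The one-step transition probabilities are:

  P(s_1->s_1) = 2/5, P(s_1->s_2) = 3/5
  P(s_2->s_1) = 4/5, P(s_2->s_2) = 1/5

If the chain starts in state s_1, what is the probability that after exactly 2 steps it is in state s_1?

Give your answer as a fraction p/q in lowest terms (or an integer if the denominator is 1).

Computing P^2 by repeated multiplication:
P^1 =
  s_1: [2/5, 3/5]
  s_2: [4/5, 1/5]
P^2 =
  s_1: [16/25, 9/25]
  s_2: [12/25, 13/25]

(P^2)[s_1 -> s_1] = 16/25

Answer: 16/25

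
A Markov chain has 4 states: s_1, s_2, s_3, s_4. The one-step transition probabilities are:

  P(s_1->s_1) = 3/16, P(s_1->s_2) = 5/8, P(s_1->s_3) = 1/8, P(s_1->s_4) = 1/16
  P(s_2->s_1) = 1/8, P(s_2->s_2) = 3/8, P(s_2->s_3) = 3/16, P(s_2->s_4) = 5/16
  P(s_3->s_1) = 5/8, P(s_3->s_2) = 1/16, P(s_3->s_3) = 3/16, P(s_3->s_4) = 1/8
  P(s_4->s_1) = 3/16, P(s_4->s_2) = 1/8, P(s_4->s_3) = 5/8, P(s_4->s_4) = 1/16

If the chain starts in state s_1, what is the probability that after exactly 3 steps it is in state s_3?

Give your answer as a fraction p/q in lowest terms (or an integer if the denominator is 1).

Answer: 561/2048

Derivation:
Computing P^3 by repeated multiplication:
P^1 =
  s_1: [3/16, 5/8, 1/8, 1/16]
  s_2: [1/8, 3/8, 3/16, 5/16]
  s_3: [5/8, 1/16, 3/16, 1/8]
  s_4: [3/16, 1/8, 5/8, 1/16]
P^2 =
  s_1: [13/64, 47/128, 13/64, 29/128]
  s_2: [63/256, 69/256, 81/256, 43/256]
  s_3: [17/64, 113/256, 13/64, 23/256]
  s_4: [29/64, 27/128, 13/64, 17/128]
P^3 =
  s_1: [519/2048, 313/1024, 561/2048, 171/1024]
  s_2: [633/2048, 1211/4096, 503/2048, 613/4096]
  s_3: [1019/4096, 91/256, 861/4096, 95/512]
  s_4: [539/2048, 401/1024, 445/2048, 131/1024]

(P^3)[s_1 -> s_3] = 561/2048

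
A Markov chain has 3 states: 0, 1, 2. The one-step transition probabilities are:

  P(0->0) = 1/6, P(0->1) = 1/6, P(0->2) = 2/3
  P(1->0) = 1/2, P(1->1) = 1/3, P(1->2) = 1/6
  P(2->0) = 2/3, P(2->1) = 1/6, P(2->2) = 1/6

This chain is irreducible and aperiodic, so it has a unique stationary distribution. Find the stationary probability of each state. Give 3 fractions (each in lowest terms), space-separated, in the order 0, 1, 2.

The stationary distribution satisfies pi = pi * P, i.e.:
  pi_0 = 1/6*pi_0 + 1/2*pi_1 + 2/3*pi_2
  pi_1 = 1/6*pi_0 + 1/3*pi_1 + 1/6*pi_2
  pi_2 = 2/3*pi_0 + 1/6*pi_1 + 1/6*pi_2
with normalization: pi_0 + pi_1 + pi_2 = 1.

Using the first 2 balance equations plus normalization, the linear system A*pi = b is:
  [-5/6, 1/2, 2/3] . pi = 0
  [1/6, -2/3, 1/6] . pi = 0
  [1, 1, 1] . pi = 1

Solving yields:
  pi_0 = 19/45
  pi_1 = 1/5
  pi_2 = 17/45

Verification (pi * P):
  19/45*1/6 + 1/5*1/2 + 17/45*2/3 = 19/45 = pi_0  (ok)
  19/45*1/6 + 1/5*1/3 + 17/45*1/6 = 1/5 = pi_1  (ok)
  19/45*2/3 + 1/5*1/6 + 17/45*1/6 = 17/45 = pi_2  (ok)

Answer: 19/45 1/5 17/45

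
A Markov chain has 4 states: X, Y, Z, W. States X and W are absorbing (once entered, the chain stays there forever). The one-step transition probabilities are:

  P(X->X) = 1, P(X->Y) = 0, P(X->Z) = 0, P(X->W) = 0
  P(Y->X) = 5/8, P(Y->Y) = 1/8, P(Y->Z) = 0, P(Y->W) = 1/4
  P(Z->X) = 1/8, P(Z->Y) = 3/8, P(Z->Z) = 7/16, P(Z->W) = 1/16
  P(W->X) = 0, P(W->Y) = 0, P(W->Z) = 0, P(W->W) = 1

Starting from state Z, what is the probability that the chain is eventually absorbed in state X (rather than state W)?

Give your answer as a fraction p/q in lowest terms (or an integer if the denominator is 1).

Answer: 44/63

Derivation:
Let a_i = P(absorbed in X | start in state i).
Boundary conditions: a_X = 1, a_W = 0.
For each transient state i, a_i = sum_j P(i->j) * a_j:
  a_Y = 5/8*a_X + 1/8*a_Y + 0*a_Z + 1/4*a_W
  a_Z = 1/8*a_X + 3/8*a_Y + 7/16*a_Z + 1/16*a_W

Substituting a_X = 1 and a_W = 0, rearrange to (I - Q) a = r where r[i] = P(i -> X):
  [7/8, 0] . (a_Y, a_Z) = 5/8
  [-3/8, 9/16] . (a_Y, a_Z) = 1/8

Solving yields:
  a_Y = 5/7
  a_Z = 44/63

Starting state is Z, so the absorption probability is a_Z = 44/63.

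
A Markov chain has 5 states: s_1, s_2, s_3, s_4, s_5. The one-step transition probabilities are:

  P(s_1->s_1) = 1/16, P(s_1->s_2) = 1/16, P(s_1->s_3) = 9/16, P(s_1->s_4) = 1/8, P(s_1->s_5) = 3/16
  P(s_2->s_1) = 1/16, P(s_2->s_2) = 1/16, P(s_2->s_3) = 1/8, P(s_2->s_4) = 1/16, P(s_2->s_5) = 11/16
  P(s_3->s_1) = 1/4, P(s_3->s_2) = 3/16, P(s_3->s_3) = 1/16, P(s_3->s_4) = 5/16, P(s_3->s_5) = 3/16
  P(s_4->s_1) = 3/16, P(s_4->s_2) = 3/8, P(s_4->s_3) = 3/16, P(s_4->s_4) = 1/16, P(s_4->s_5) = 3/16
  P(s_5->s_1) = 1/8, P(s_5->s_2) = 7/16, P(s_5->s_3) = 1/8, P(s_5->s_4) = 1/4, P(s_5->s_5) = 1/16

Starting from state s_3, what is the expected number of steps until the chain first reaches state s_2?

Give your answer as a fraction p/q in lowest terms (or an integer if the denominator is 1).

Let h_i = expected steps to first reach s_2 from state i.
Boundary: h_s_2 = 0.
First-step equations for the other states:
  h_s_1 = 1 + 1/16*h_s_1 + 1/16*h_s_2 + 9/16*h_s_3 + 1/8*h_s_4 + 3/16*h_s_5
  h_s_3 = 1 + 1/4*h_s_1 + 3/16*h_s_2 + 1/16*h_s_3 + 5/16*h_s_4 + 3/16*h_s_5
  h_s_4 = 1 + 3/16*h_s_1 + 3/8*h_s_2 + 3/16*h_s_3 + 1/16*h_s_4 + 3/16*h_s_5
  h_s_5 = 1 + 1/8*h_s_1 + 7/16*h_s_2 + 1/8*h_s_3 + 1/4*h_s_4 + 1/16*h_s_5

Substituting h_s_2 = 0 and rearranging gives the linear system (I - Q) h = 1:
  [15/16, -9/16, -1/8, -3/16] . (h_s_1, h_s_3, h_s_4, h_s_5) = 1
  [-1/4, 15/16, -5/16, -3/16] . (h_s_1, h_s_3, h_s_4, h_s_5) = 1
  [-3/16, -3/16, 15/16, -3/16] . (h_s_1, h_s_3, h_s_4, h_s_5) = 1
  [-1/8, -1/8, -1/4, 15/16] . (h_s_1, h_s_3, h_s_4, h_s_5) = 1

Solving yields:
  h_s_1 = 40896/8927
  h_s_3 = 36192/8927
  h_s_4 = 30528/8927
  h_s_5 = 83824/26781

Starting state is s_3, so the expected hitting time is h_s_3 = 36192/8927.

Answer: 36192/8927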